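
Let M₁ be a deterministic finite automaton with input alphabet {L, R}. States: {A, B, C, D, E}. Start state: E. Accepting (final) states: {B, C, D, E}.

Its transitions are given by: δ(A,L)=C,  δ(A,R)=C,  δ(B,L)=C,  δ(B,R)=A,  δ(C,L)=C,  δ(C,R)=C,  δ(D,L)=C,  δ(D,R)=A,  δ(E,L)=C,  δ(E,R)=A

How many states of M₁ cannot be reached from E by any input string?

2

BFS from E reaches {A, C, E}; the 2 state(s) B, D are never visited.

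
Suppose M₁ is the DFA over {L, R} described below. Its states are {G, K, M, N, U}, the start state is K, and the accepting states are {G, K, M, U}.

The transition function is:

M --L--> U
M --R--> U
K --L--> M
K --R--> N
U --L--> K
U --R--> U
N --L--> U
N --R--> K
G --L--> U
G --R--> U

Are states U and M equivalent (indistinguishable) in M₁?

Reachable states from the start: {K,M,N,U}. Unreachable: {G} — drop them.
Initial partition by acceptance: {K,M,U} | {N}.
On input R, block {K,M,U} splits into {M,U} and {K}.
Refine {M,U} on symbol L: members go to different blocks, giving {U} and {M}.
Stable partition: {U} | {N} | {K} | {M} — 4 equivalence classes.
U and M end up in different blocks, so they are distinguishable. For instance, the string 'LR' is accepted from only M.

No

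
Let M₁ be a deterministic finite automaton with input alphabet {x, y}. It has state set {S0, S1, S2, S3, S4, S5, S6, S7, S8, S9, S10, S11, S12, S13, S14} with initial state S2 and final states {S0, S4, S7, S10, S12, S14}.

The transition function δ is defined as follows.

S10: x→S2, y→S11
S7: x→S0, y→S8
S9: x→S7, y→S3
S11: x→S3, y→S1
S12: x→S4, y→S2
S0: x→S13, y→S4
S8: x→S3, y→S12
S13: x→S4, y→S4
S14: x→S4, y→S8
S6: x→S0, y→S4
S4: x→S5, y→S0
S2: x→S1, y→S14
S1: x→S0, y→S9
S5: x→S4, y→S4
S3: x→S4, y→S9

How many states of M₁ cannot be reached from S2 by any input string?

Starting at S2 and following transitions, the reachable set is {S0, S1, S2, S3, S4, S5, S7, S8, S9, S12, S13, S14}. That leaves S6, S10, S11 unreachable — 3 in total.

3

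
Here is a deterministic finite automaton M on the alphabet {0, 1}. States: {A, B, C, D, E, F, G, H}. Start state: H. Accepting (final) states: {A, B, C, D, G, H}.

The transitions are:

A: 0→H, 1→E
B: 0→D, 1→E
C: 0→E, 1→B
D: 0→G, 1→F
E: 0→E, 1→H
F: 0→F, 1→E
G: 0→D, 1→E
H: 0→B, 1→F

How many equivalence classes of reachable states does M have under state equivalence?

Reachable states from the start: {B,D,E,F,G,H}. Unreachable: {A,C} — drop them.
Start with accepting vs non-accepting: {B,D,G,H} | {E,F}.
On input 1, block {E,F} splits into {E} and {F}.
Split {B,D,G,H} by δ(·,1) → {B,G} and {D,H}.
No further refinement is possible. Final partition (4 blocks): {B,G} | {E} | {F} | {D,H}.

4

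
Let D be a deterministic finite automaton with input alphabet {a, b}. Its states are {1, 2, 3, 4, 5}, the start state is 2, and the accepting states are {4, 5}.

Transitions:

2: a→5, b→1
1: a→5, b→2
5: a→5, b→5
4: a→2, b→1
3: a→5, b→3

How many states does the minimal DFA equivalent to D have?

Reachable states from the start: {1,2,5}. Unreachable: {3,4} — drop them.
P0 = {5} | {1,2}.
The partition is now stable with 2 blocks: {5} | {1,2}.

2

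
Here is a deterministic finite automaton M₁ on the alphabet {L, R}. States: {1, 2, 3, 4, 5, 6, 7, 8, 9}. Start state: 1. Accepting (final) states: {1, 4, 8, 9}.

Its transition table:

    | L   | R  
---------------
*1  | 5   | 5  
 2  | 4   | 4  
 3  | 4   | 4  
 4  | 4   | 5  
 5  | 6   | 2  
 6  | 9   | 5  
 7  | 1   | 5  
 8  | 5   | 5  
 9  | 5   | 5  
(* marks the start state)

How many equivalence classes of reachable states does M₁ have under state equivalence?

States {3,7,8} cannot be reached from the start state, so discard them.
P0 = {1,4,9} | {2,5,6}.
On input L, block {1,4,9} splits into {1,9} and {4}.
On input L, block {2,5,6} splits into {2} and {5} and {6}.
Stable partition: {1,9} | {2} | {4} | {5} | {6} — 5 equivalence classes.

5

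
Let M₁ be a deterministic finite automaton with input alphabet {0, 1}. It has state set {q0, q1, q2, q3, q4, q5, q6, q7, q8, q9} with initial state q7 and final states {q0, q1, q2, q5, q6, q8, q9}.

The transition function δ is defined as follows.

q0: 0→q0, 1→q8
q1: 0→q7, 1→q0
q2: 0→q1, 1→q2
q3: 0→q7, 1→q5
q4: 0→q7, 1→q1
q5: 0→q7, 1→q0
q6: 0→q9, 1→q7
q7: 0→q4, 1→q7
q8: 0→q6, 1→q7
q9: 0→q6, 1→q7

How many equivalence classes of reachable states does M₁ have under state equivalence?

5

Reachable states from the start: {q0,q1,q4,q6,q7,q8,q9}. Unreachable: {q2,q3,q5} — drop them.
Start with accepting vs non-accepting: {q0,q1,q6,q8,q9} | {q4,q7}.
On input 0, block {q0,q1,q6,q8,q9} splits into {q0,q6,q8,q9} and {q1}.
On input 1, block {q0,q6,q8,q9} splits into {q6,q8,q9} and {q0}.
On input 1, block {q4,q7} splits into {q4} and {q7}.
The partition is now stable with 5 blocks: {q6,q8,q9} | {q4} | {q1} | {q0} | {q7}.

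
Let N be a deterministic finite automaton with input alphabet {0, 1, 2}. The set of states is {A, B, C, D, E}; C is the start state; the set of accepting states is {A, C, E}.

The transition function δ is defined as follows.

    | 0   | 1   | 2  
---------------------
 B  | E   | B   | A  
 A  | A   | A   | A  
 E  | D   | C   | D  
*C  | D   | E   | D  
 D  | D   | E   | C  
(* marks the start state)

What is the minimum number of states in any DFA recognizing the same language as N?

First remove the unreachable states {A,B}; 3 states remain.
Start with accepting vs non-accepting: {C,E} | {D}.
No further refinement is possible. Final partition (2 blocks): {C,E} | {D}.

2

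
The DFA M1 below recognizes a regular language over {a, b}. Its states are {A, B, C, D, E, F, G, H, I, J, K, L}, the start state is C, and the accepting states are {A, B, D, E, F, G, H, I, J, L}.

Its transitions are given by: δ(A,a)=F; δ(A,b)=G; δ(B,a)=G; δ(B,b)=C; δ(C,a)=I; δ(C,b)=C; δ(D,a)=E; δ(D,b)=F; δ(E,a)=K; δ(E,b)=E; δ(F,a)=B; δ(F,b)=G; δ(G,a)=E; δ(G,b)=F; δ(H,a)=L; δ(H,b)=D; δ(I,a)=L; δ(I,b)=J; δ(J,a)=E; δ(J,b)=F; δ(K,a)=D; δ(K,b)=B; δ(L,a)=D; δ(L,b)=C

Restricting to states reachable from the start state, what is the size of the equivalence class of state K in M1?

1

States {A,H} cannot be reached from the start state, so discard them.
Initial partition by acceptance: {B,D,E,F,G,I,J,L} | {C,K}.
Refine {B,D,E,F,G,I,J,L} on symbol a: members go to different blocks, giving {B,D,F,G,I,J,L} and {E}.
On input a, block {B,D,F,G,I,J,L} splits into {B,F,I,L} and {D,G,J}.
On input a, block {B,F,I,L} splits into {B,L} and {F,I}.
Split {C,K} by δ(·,a) → {C} and {K}.
Stable partition: {B,L} | {C} | {E} | {D,G,J} | {F,I} | {K} — 6 equivalence classes.
State K belongs to the block {K}, which has 1 states.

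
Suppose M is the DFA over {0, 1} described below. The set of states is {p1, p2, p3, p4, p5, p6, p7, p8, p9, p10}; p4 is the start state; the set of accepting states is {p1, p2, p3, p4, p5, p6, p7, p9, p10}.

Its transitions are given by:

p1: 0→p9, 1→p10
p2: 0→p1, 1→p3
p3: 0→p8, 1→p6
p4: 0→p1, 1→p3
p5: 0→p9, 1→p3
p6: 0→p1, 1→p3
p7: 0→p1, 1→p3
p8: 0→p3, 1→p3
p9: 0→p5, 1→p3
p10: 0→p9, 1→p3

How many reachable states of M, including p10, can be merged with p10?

3

First remove the unreachable states {p2,p7}; 8 states remain.
Start with accepting vs non-accepting: {p1,p3,p4,p5,p6,p9,p10} | {p8}.
Split {p1,p3,p4,p5,p6,p9,p10} by δ(·,0) → {p1,p4,p5,p6,p9,p10} and {p3}.
Split {p1,p4,p5,p6,p9,p10} by δ(·,1) → {p4,p5,p6,p9,p10} and {p1}.
Split {p4,p5,p6,p9,p10} by δ(·,0) → {p5,p9,p10} and {p4,p6}.
Stable partition: {p5,p9,p10} | {p8} | {p3} | {p1} | {p4,p6} — 5 equivalence classes.
State p10 belongs to the block {p5,p9,p10}, which has 3 states.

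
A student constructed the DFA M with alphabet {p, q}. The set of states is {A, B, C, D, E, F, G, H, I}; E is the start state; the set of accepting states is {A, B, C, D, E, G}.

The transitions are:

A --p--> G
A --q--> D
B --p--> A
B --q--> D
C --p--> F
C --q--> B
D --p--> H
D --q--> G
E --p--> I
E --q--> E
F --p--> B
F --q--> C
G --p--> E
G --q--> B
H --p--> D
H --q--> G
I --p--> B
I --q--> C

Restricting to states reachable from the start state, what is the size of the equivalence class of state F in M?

Start with accepting vs non-accepting: {A,B,C,D,E,G} | {F,H,I}.
Refine {A,B,C,D,E,G} on symbol p: members go to different blocks, giving {A,B,G} and {C,D,E}.
Split {A,B,G} by δ(·,p) → {A,B} and {G}.
Refine {A,B} on symbol p: members go to different blocks, giving {A} and {B}.
Split {F,H,I} by δ(·,p) → {F,I} and {H}.
On input p, block {C,D,E} splits into {C,E} and {D}.
Split {C,E} by δ(·,q) → {C} and {E}.
No further refinement is possible. Final partition (8 blocks): {A} | {F,I} | {C} | {G} | {B} | {H} | {D} | {E}.
State F belongs to the block {F,I}, which has 2 states.

2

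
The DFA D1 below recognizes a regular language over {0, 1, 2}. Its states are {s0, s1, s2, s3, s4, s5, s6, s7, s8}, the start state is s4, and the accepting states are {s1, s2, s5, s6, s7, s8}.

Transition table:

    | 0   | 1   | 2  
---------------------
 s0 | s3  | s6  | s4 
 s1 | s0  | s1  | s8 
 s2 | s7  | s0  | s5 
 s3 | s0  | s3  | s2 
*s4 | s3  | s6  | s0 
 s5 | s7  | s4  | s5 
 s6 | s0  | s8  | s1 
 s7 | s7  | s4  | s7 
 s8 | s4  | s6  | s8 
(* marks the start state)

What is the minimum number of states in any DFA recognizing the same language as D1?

4

Start with accepting vs non-accepting: {s1,s2,s5,s6,s7,s8} | {s0,s3,s4}.
Split {s1,s2,s5,s6,s7,s8} by δ(·,0) → {s1,s6,s8} and {s2,s5,s7}.
Split {s0,s3,s4} by δ(·,1) → {s0,s4} and {s3}.
Stable partition: {s1,s6,s8} | {s0,s4} | {s2,s5,s7} | {s3} — 4 equivalence classes.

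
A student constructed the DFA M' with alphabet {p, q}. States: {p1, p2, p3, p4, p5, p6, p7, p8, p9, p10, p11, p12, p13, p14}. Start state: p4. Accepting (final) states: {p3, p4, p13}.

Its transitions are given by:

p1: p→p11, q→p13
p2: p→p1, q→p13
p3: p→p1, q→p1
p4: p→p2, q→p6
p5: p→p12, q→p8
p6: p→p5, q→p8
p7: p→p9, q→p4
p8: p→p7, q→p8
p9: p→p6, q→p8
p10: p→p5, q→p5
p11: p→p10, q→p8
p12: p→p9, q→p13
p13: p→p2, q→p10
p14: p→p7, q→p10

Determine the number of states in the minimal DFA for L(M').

6

First remove the unreachable states {p3,p14}; 12 states remain.
P0 = {p4,p13} | {p1,p2,p5,p6,p7,p8,p9,p10,p11,p12}.
Refine {p1,p2,p5,p6,p7,p8,p9,p10,p11,p12} on symbol q: members go to different blocks, giving {p5,p6,p8,p9,p10,p11} and {p1,p2,p7,p12}.
Split {p5,p6,p8,p9,p10,p11} by δ(·,p) → {p6,p9,p10,p11} and {p5,p8}.
On input p, block {p6,p9,p10,p11} splits into {p6,p10} and {p9,p11}.
Refine {p1,p2,p7,p12} on symbol p: members go to different blocks, giving {p1,p7,p12} and {p2}.
The partition is now stable with 6 blocks: {p4,p13} | {p6,p10} | {p1,p7,p12} | {p5,p8} | {p9,p11} | {p2}.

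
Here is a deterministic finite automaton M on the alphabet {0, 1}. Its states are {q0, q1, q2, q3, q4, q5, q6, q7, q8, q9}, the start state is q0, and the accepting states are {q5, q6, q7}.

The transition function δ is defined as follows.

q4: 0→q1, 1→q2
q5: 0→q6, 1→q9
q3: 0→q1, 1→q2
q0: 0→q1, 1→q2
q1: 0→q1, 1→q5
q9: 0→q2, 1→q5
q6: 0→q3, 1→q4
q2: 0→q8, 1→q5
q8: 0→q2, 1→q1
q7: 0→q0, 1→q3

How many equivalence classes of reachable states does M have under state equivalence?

7

First remove the unreachable states {q7}; 9 states remain.
P0 = {q5,q6} | {q0,q1,q2,q3,q4,q8,q9}.
Refine {q5,q6} on symbol 0: members go to different blocks, giving {q5} and {q6}.
Split {q0,q1,q2,q3,q4,q8,q9} by δ(·,1) → {q0,q3,q4,q8} and {q1,q2,q9}.
On input 0, block {q1,q2,q9} splits into {q1,q9} and {q2}.
Split {q0,q3,q4,q8} by δ(·,0) → {q0,q3,q4} and {q8}.
Split {q1,q9} by δ(·,0) → {q1} and {q9}.
No further refinement is possible. Final partition (7 blocks): {q5} | {q0,q3,q4} | {q6} | {q1} | {q2} | {q8} | {q9}.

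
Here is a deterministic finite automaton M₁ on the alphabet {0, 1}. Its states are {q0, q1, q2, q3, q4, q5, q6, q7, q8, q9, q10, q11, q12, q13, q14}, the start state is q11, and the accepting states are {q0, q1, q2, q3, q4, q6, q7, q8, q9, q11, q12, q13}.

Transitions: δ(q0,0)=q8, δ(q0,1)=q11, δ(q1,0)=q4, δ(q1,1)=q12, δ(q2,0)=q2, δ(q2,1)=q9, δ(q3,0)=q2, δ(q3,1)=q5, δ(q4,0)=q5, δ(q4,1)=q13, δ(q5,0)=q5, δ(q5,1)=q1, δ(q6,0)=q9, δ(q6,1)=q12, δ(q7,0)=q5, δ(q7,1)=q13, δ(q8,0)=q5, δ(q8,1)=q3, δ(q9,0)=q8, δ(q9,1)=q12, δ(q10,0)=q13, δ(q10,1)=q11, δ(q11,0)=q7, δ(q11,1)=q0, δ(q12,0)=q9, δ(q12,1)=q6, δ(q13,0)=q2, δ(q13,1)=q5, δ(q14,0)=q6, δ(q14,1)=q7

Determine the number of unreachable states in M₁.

2

Starting at q11 and following transitions, the reachable set is {q0, q1, q2, q3, q4, q5, q6, q7, q8, q9, q11, q12, q13}. That leaves q10, q14 unreachable — 2 in total.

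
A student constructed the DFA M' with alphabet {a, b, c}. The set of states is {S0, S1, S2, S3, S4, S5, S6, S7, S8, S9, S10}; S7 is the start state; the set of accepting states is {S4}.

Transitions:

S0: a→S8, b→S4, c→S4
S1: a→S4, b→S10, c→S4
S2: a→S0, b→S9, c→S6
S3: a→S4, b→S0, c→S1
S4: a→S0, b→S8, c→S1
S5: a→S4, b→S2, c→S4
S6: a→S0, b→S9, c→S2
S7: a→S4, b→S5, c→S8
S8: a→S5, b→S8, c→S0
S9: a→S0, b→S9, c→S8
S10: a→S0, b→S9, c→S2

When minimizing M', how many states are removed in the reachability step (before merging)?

1

No path from S7 leads to S3; the other 10 states are all reachable.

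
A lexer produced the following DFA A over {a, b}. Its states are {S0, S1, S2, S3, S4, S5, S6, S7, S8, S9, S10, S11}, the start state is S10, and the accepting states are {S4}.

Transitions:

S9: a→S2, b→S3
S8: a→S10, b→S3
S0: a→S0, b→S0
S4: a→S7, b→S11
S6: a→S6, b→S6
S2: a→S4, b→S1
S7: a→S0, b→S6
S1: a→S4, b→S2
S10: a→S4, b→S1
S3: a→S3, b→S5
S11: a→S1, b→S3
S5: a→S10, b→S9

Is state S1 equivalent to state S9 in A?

No

First remove the unreachable states {S8}; 11 states remain.
Start with accepting vs non-accepting: {S4} | {S0,S1,S2,S3,S5,S6,S7,S9,S10,S11}.
On input a, block {S0,S1,S2,S3,S5,S6,S7,S9,S10,S11} splits into {S0,S3,S5,S6,S7,S9,S11} and {S1,S2,S10}.
On input a, block {S0,S3,S5,S6,S7,S9,S11} splits into {S0,S3,S6,S7} and {S5,S9,S11}.
On input b, block {S0,S3,S6,S7} splits into {S0,S6,S7} and {S3}.
On input b, block {S5,S9,S11} splits into {S9,S11} and {S5}.
The partition is now stable with 6 blocks: {S4} | {S0,S6,S7} | {S1,S2,S10} | {S9,S11} | {S3} | {S5}.
S1 and S9 end up in different blocks, so they are distinguishable. For instance, the string 'a' is accepted from only S1.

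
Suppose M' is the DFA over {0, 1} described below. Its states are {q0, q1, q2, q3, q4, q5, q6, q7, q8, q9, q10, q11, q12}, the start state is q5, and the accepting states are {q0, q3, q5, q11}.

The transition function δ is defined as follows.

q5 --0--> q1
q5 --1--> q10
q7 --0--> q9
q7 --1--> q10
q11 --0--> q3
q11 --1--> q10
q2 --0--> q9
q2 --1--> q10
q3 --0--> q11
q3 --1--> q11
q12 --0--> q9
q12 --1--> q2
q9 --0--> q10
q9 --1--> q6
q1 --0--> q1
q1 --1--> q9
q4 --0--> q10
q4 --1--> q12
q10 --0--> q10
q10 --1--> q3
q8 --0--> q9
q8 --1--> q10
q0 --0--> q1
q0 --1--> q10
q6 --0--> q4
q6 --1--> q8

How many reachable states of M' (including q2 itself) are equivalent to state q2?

First remove the unreachable states {q0,q7}; 11 states remain.
Start with accepting vs non-accepting: {q3,q5,q11} | {q1,q2,q4,q6,q8,q9,q10,q12}.
Split {q3,q5,q11} by δ(·,0) → {q3,q11} and {q5}.
Refine {q3,q11} on symbol 1: members go to different blocks, giving {q3} and {q11}.
Refine {q1,q2,q4,q6,q8,q9,q10,q12} on symbol 1: members go to different blocks, giving {q1,q2,q4,q6,q8,q9,q12} and {q10}.
On input 0, block {q1,q2,q4,q6,q8,q9,q12} splits into {q1,q2,q6,q8,q12} and {q4,q9}.
Split {q1,q2,q6,q8,q12} by δ(·,0) → {q2,q6,q8,q12} and {q1}.
On input 1, block {q2,q6,q8,q12} splits into {q2,q8} and {q6,q12}.
The partition is now stable with 8 blocks: {q3} | {q2,q8} | {q5} | {q11} | {q10} | {q4,q9} | {q1} | {q6,q12}.
State q2 belongs to the block {q2,q8}, which has 2 states.

2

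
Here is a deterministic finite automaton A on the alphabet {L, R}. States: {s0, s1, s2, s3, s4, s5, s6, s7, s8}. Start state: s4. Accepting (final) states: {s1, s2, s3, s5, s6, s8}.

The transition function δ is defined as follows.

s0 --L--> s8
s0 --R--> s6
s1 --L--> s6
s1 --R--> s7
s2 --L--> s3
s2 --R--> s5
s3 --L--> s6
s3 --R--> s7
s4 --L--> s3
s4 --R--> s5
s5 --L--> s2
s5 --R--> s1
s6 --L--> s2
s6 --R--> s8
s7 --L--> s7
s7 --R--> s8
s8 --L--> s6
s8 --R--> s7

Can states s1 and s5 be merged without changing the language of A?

No

States {s0} cannot be reached from the start state, so discard them.
P0 = {s1,s2,s3,s5,s6,s8} | {s4,s7}.
Refine {s1,s2,s3,s5,s6,s8} on symbol R: members go to different blocks, giving {s1,s3,s8} and {s2,s5,s6}.
Refine {s4,s7} on symbol L: members go to different blocks, giving {s4} and {s7}.
Refine {s2,s5,s6} on symbol L: members go to different blocks, giving {s5,s6} and {s2}.
No further refinement is possible. Final partition (5 blocks): {s1,s3,s8} | {s4} | {s5,s6} | {s7} | {s2}.
s1 and s5 end up in different blocks, so they are distinguishable. For instance, the string 'R' is accepted from only s5.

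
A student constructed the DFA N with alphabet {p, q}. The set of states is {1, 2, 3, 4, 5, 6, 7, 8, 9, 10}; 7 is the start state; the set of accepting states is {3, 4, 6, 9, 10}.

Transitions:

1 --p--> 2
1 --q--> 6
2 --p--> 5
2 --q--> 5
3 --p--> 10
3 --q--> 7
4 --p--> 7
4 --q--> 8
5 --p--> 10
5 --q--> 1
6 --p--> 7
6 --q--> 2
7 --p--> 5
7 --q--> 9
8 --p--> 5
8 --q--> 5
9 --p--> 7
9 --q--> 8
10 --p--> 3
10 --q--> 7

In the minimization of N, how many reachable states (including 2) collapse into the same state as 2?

Reachable states from the start: {1,2,3,5,6,7,8,9,10}. Unreachable: {4} — drop them.
Initial partition by acceptance: {3,6,9,10} | {1,2,5,7,8}.
On input p, block {3,6,9,10} splits into {3,10} and {6,9}.
On input p, block {1,2,5,7,8} splits into {1,2,7,8} and {5}.
Refine {1,2,7,8} on symbol p: members go to different blocks, giving {2,7,8} and {1}.
On input q, block {2,7,8} splits into {2,8} and {7}.
Stable partition: {3,10} | {2,8} | {6,9} | {5} | {1} | {7} — 6 equivalence classes.
State 2 belongs to the block {2,8}, which has 2 states.

2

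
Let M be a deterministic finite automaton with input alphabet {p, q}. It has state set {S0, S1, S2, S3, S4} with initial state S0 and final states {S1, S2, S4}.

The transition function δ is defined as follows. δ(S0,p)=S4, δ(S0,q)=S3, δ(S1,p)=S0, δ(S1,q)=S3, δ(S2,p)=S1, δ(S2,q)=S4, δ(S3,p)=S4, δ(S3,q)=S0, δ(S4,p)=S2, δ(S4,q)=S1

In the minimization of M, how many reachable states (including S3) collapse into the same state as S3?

2

Every state is reachable, so we keep all 5.
Initial partition by acceptance: {S1,S2,S4} | {S0,S3}.
Refine {S1,S2,S4} on symbol p: members go to different blocks, giving {S2,S4} and {S1}.
On input p, block {S2,S4} splits into {S2} and {S4}.
Stable partition: {S2} | {S0,S3} | {S1} | {S4} — 4 equivalence classes.
The equivalence class containing S3 is {S0,S3}, of size 2.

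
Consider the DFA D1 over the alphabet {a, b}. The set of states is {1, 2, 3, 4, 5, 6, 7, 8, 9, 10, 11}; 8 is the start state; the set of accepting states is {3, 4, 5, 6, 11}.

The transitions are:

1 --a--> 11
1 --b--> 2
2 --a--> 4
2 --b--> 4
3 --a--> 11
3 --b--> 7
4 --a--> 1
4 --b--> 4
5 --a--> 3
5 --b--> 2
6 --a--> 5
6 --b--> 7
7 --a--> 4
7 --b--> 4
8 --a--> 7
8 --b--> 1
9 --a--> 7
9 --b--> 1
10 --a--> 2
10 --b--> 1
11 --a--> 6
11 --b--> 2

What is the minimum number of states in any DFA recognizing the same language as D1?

5

First remove the unreachable states {9,10}; 9 states remain.
Initial partition by acceptance: {3,4,5,6,11} | {1,2,7,8}.
Split {3,4,5,6,11} by δ(·,a) → {3,5,6,11} and {4}.
Refine {1,2,7,8} on symbol a: members go to different blocks, giving {2,7} and {1} and {8}.
No further refinement is possible. Final partition (5 blocks): {3,5,6,11} | {2,7} | {4} | {1} | {8}.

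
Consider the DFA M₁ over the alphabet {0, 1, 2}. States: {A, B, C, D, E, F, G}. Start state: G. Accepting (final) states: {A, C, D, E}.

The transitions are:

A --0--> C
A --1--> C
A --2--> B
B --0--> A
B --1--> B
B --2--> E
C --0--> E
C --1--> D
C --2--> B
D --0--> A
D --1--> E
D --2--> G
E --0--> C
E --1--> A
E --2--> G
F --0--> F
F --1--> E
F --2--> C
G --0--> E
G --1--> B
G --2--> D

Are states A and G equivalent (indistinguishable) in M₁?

No

States {F} cannot be reached from the start state, so discard them.
Start with accepting vs non-accepting: {A,C,D,E} | {B,G}.
Stable partition: {A,C,D,E} | {B,G} — 2 equivalence classes.
A and G end up in different blocks, so they are distinguishable. For instance, the string 'ε' is accepted from only A.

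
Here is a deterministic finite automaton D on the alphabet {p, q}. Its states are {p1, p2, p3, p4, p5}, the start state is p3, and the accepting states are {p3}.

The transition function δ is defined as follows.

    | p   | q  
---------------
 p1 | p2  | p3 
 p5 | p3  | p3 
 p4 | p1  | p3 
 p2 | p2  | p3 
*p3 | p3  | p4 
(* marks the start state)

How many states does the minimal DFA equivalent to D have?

2

Reachable states from the start: {p1,p2,p3,p4}. Unreachable: {p5} — drop them.
Start with accepting vs non-accepting: {p3} | {p1,p2,p4}.
The partition is now stable with 2 blocks: {p3} | {p1,p2,p4}.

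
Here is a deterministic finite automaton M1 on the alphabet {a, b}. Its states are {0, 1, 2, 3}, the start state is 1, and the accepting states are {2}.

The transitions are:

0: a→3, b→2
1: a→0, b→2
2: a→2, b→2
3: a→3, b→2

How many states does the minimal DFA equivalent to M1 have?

P0 = {2} | {0,1,3}.
The partition is now stable with 2 blocks: {2} | {0,1,3}.

2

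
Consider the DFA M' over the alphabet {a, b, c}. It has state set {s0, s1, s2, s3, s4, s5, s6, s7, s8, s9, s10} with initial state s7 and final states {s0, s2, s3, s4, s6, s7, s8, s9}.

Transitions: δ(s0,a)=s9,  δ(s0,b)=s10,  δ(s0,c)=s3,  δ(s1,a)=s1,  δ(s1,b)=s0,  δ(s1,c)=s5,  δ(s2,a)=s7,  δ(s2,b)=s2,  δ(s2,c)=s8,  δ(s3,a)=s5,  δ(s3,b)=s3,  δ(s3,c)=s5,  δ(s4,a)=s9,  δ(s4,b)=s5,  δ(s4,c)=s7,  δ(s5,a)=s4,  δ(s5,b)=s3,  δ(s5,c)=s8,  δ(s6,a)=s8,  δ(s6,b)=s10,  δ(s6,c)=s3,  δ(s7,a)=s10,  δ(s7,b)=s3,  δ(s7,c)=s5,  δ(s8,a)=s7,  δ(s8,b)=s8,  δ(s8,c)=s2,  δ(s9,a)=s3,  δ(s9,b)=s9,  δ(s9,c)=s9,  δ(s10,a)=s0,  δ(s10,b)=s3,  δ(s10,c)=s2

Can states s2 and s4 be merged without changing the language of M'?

No

First remove the unreachable states {s1,s6}; 9 states remain.
Initial partition by acceptance: {s0,s2,s3,s4,s7,s8,s9} | {s5,s10}.
Split {s0,s2,s3,s4,s7,s8,s9} by δ(·,a) → {s0,s2,s4,s8,s9} and {s3,s7}.
On input a, block {s0,s2,s4,s8,s9} splits into {s2,s8,s9} and {s0,s4}.
The partition is now stable with 4 blocks: {s2,s8,s9} | {s5,s10} | {s3,s7} | {s0,s4}.
s2 and s4 end up in different blocks, so they are distinguishable. For instance, the string 'b' is accepted from only s2.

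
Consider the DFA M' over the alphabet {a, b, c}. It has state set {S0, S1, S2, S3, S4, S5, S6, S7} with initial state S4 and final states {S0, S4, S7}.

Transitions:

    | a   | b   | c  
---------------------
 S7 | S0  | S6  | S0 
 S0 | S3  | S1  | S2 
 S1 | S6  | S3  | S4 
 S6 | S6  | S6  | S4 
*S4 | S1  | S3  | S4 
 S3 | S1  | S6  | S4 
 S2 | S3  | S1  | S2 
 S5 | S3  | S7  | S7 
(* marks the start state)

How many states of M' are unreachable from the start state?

No path from S4 leads to S0, S2, S5, S7; the other 4 states are all reachable.

4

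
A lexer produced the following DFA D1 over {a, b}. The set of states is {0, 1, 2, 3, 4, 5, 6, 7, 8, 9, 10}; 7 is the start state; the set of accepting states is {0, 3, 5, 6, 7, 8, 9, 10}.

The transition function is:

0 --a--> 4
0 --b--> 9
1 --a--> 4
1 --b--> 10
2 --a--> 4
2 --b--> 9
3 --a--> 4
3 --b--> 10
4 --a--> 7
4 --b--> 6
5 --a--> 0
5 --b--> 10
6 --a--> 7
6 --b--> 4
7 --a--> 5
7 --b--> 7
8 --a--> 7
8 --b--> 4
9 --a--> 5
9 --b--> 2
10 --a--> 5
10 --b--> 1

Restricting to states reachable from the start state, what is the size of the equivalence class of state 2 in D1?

2

First remove the unreachable states {3,8}; 9 states remain.
Start with accepting vs non-accepting: {0,5,6,7,9,10} | {1,2,4}.
On input a, block {0,5,6,7,9,10} splits into {5,6,7,9,10} and {0}.
Refine {5,6,7,9,10} on symbol a: members go to different blocks, giving {6,7,9,10} and {5}.
Refine {6,7,9,10} on symbol a: members go to different blocks, giving {7,9,10} and {6}.
Refine {7,9,10} on symbol b: members go to different blocks, giving {9,10} and {7}.
On input a, block {1,2,4} splits into {1,2} and {4}.
The partition is now stable with 7 blocks: {9,10} | {1,2} | {0} | {5} | {6} | {7} | {4}.
The equivalence class containing 2 is {1,2}, of size 2.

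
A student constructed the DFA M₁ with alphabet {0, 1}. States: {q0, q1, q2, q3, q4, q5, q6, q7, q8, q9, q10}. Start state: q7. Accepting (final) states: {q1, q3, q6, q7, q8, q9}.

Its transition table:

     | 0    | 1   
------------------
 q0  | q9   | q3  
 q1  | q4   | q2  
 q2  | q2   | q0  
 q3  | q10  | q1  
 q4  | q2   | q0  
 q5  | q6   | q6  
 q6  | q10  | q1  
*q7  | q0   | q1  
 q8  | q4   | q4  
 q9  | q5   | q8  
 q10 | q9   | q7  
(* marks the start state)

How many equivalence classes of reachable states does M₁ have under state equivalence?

4

Start with accepting vs non-accepting: {q1,q3,q6,q7,q8,q9} | {q0,q2,q4,q5,q10}.
Refine {q1,q3,q6,q7,q8,q9} on symbol 1: members go to different blocks, giving {q3,q6,q7,q9} and {q1,q8}.
On input 0, block {q0,q2,q4,q5,q10} splits into {q0,q5,q10} and {q2,q4}.
The partition is now stable with 4 blocks: {q3,q6,q7,q9} | {q0,q5,q10} | {q1,q8} | {q2,q4}.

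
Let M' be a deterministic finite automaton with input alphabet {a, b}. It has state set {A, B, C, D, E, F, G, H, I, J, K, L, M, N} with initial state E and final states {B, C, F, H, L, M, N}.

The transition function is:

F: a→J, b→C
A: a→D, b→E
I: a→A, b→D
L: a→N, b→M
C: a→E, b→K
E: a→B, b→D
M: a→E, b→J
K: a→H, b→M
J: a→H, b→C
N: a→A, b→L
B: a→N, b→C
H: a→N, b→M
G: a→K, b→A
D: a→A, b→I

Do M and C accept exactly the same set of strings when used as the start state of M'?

First remove the unreachable states {F,G}; 12 states remain.
Initial partition by acceptance: {B,C,H,L,M,N} | {A,D,E,I,J,K}.
Refine {B,C,H,L,M,N} on symbol a: members go to different blocks, giving {B,H,L} and {C,M,N}.
On input a, block {A,D,E,I,J,K} splits into {A,D,I} and {E,J,K}.
Split {A,D,I} by δ(·,b) → {D,I} and {A}.
Refine {C,M,N} on symbol a: members go to different blocks, giving {C,M} and {N}.
Refine {E,J,K} on symbol b: members go to different blocks, giving {J,K} and {E}.
Stable partition: {B,H,L} | {D,I} | {C,M} | {J,K} | {A} | {N} | {E} — 7 equivalence classes.
M and C lie in the same block of the stable partition, so they are equivalent — no string distinguishes them.

Yes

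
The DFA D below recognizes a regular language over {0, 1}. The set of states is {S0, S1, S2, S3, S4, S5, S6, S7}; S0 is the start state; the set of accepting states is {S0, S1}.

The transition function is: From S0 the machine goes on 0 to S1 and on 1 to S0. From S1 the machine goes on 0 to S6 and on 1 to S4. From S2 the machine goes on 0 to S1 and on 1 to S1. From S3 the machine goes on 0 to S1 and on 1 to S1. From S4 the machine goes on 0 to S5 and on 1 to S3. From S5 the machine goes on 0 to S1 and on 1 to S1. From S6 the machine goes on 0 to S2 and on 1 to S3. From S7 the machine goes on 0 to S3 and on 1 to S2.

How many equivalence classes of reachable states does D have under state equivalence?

Reachable states from the start: {S0,S1,S2,S3,S4,S5,S6}. Unreachable: {S7} — drop them.
P0 = {S0,S1} | {S2,S3,S4,S5,S6}.
Refine {S0,S1} on symbol 0: members go to different blocks, giving {S0} and {S1}.
Split {S2,S3,S4,S5,S6} by δ(·,0) → {S2,S3,S5} and {S4,S6}.
No further refinement is possible. Final partition (4 blocks): {S0} | {S2,S3,S5} | {S1} | {S4,S6}.

4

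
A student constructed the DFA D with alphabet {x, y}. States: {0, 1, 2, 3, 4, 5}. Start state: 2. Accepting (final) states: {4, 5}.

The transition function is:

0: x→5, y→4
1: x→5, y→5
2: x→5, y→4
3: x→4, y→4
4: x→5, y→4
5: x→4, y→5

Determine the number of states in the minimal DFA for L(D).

2

Reachable states from the start: {2,4,5}. Unreachable: {0,1,3} — drop them.
Start with accepting vs non-accepting: {4,5} | {2}.
No further refinement is possible. Final partition (2 blocks): {4,5} | {2}.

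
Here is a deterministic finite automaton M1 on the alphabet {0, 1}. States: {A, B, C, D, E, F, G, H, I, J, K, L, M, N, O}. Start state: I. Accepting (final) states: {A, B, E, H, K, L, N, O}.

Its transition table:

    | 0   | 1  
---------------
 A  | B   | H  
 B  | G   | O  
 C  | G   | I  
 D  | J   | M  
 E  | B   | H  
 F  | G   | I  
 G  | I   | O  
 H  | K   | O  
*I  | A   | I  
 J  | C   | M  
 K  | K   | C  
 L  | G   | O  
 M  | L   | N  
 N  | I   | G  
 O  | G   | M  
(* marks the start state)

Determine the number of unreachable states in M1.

4

Starting at I and following transitions, the reachable set is {A, B, C, G, H, I, K, L, M, N, O}. That leaves D, E, F, J unreachable — 4 in total.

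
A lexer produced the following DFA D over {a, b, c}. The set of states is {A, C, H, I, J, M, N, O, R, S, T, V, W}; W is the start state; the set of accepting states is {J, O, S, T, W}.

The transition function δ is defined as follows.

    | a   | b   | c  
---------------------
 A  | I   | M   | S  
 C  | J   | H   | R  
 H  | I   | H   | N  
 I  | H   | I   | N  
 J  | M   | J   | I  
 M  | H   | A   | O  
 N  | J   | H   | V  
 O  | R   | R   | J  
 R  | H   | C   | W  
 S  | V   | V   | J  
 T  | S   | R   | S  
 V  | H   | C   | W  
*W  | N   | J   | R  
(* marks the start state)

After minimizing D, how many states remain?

7

States {T} cannot be reached from the start state, so discard them.
Initial partition by acceptance: {J,O,S,W} | {A,C,H,I,M,N,R,V}.
Refine {J,O,S,W} on symbol b: members go to different blocks, giving {J,W} and {O,S}.
On input a, block {A,C,H,I,M,N,R,V} splits into {A,H,I,M,R,V} and {C,N}.
On input a, block {J,W} splits into {W} and {J}.
Refine {A,H,I,M,R,V} on symbol b: members go to different blocks, giving {A,H,I,M} and {R,V}.
Refine {A,H,I,M} on symbol c: members go to different blocks, giving {H,I} and {A,M}.
Stable partition: {W} | {H,I} | {O,S} | {C,N} | {J} | {R,V} | {A,M} — 7 equivalence classes.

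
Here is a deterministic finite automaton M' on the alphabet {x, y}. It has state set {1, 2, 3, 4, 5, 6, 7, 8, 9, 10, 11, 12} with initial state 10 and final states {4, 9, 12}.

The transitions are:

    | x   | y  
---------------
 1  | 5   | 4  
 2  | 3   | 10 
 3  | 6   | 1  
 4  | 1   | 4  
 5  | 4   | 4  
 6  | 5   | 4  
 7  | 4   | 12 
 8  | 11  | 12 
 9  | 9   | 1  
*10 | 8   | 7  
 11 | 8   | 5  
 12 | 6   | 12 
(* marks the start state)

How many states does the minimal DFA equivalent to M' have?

Reachable states from the start: {1,4,5,6,7,8,10,11,12}. Unreachable: {2,3,9} — drop them.
P0 = {4,12} | {1,5,6,7,8,10,11}.
Split {1,5,6,7,8,10,11} by δ(·,x) → {1,6,8,10,11} and {5,7}.
Refine {1,6,8,10,11} on symbol x: members go to different blocks, giving {8,10,11} and {1,6}.
Split {8,10,11} by δ(·,y) → {10,11} and {8}.
Stable partition: {4,12} | {10,11} | {5,7} | {1,6} | {8} — 5 equivalence classes.

5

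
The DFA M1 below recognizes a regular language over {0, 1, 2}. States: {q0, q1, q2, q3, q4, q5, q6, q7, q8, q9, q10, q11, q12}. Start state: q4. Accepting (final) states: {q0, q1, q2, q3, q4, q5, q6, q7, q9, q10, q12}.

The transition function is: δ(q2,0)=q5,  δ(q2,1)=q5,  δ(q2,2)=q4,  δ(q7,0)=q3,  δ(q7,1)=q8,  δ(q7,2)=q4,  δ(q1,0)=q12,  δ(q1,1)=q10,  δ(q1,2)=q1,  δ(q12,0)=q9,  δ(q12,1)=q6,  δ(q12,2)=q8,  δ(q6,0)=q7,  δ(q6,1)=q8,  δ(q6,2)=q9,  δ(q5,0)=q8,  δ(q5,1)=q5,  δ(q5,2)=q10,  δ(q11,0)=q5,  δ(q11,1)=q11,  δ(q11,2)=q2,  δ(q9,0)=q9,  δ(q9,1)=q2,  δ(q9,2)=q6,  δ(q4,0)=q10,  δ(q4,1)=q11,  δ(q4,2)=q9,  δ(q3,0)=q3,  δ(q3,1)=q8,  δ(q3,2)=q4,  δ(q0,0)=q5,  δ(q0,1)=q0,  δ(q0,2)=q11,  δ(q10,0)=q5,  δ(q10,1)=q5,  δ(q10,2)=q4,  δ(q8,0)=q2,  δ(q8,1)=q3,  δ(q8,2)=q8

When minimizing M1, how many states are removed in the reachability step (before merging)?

No path from q4 leads to q0, q1, q12; the other 10 states are all reachable.

3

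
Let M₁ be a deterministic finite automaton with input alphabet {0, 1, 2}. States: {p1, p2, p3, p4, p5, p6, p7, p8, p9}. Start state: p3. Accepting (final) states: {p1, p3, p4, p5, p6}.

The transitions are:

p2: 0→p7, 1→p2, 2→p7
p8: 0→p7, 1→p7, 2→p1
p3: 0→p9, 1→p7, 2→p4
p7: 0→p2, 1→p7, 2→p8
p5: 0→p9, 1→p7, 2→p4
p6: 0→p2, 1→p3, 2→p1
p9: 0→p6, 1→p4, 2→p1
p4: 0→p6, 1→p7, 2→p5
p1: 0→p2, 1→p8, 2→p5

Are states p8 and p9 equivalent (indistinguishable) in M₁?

No

P0 = {p1,p3,p4,p5,p6} | {p2,p7,p8,p9}.
Split {p1,p3,p4,p5,p6} by δ(·,0) → {p1,p3,p5,p6} and {p4}.
Split {p1,p3,p5,p6} by δ(·,1) → {p1,p3,p5} and {p6}.
Refine {p1,p3,p5} on symbol 2: members go to different blocks, giving {p3,p5} and {p1}.
Refine {p2,p7,p8,p9} on symbol 0: members go to different blocks, giving {p2,p7,p8} and {p9}.
On input 2, block {p2,p7,p8} splits into {p2,p7} and {p8}.
Split {p2,p7} by δ(·,2) → {p2} and {p7}.
No further refinement is possible. Final partition (8 blocks): {p3,p5} | {p2} | {p4} | {p6} | {p1} | {p9} | {p8} | {p7}.
p8 and p9 end up in different blocks, so they are distinguishable. For instance, the string '0' is accepted from only p9.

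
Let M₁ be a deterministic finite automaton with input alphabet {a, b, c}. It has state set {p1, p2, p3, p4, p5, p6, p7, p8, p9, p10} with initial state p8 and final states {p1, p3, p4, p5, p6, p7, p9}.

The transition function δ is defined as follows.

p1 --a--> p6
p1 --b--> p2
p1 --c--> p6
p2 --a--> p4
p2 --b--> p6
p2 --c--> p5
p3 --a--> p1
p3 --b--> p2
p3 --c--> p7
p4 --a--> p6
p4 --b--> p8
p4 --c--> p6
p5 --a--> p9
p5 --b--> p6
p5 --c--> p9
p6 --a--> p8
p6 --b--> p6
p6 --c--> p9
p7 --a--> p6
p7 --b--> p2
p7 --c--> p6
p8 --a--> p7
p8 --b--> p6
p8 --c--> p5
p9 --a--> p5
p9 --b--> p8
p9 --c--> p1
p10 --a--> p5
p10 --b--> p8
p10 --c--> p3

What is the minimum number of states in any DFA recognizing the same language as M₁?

First remove the unreachable states {p3,p10}; 8 states remain.
P0 = {p1,p4,p5,p6,p7,p9} | {p2,p8}.
On input a, block {p1,p4,p5,p6,p7,p9} splits into {p1,p4,p5,p7,p9} and {p6}.
Refine {p1,p4,p5,p7,p9} on symbol a: members go to different blocks, giving {p1,p4,p7} and {p5,p9}.
Split {p5,p9} by δ(·,b) → {p5} and {p9}.
No further refinement is possible. Final partition (5 blocks): {p1,p4,p7} | {p2,p8} | {p6} | {p5} | {p9}.

5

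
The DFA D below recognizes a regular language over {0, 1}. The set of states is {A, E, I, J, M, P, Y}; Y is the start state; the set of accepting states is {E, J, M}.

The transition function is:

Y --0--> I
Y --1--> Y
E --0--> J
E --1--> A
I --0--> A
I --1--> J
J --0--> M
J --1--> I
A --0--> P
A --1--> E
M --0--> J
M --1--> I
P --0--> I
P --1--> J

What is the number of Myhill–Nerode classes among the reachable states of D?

3

All states are reachable from the start state.
P0 = {E,J,M} | {A,I,P,Y}.
On input 1, block {A,I,P,Y} splits into {A,I,P} and {Y}.
No further refinement is possible. Final partition (3 blocks): {E,J,M} | {A,I,P} | {Y}.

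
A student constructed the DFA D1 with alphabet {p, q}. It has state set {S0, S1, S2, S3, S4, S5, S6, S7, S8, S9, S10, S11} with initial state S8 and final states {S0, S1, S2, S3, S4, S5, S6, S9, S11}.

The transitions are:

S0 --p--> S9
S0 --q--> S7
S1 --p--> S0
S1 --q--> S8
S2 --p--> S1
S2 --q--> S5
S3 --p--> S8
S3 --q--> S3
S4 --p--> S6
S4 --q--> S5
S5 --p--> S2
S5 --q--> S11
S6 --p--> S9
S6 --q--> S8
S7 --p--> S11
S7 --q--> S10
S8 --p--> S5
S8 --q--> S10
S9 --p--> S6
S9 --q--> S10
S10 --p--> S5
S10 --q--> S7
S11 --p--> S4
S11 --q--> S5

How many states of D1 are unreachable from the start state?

BFS from S8 reaches {S0, S1, S2, S4, S5, S6, S7, S8, S9, S10, S11}; the 1 state(s) S3 are never visited.

1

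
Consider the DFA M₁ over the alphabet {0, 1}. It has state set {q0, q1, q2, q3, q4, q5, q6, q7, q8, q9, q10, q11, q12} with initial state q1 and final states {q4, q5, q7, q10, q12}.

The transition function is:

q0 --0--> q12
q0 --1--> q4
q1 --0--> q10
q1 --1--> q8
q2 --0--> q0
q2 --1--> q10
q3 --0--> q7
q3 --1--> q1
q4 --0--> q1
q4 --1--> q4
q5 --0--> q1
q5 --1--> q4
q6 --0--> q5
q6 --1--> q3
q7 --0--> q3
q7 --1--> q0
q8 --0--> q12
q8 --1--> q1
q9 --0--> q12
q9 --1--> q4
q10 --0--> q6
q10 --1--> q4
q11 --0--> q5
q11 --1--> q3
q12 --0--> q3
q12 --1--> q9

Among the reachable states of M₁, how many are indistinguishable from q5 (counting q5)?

3

States {q2,q11} cannot be reached from the start state, so discard them.
Start with accepting vs non-accepting: {q4,q5,q7,q10,q12} | {q0,q1,q3,q6,q8,q9}.
Split {q4,q5,q7,q10,q12} by δ(·,1) → {q4,q5,q10} and {q7,q12}.
Refine {q0,q1,q3,q6,q8,q9} on symbol 0: members go to different blocks, giving {q0,q3,q8,q9} and {q1,q6}.
On input 1, block {q0,q3,q8,q9} splits into {q0,q9} and {q3,q8}.
No further refinement is possible. Final partition (5 blocks): {q4,q5,q10} | {q0,q9} | {q7,q12} | {q1,q6} | {q3,q8}.
State q5 belongs to the block {q4,q5,q10}, which has 3 states.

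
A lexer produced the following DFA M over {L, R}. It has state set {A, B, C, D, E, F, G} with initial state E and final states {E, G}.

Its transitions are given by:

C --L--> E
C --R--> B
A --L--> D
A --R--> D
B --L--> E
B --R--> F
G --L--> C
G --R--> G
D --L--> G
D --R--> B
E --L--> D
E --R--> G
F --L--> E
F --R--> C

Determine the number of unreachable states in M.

1

BFS from E reaches {B, C, D, E, F, G}; the 1 state(s) A are never visited.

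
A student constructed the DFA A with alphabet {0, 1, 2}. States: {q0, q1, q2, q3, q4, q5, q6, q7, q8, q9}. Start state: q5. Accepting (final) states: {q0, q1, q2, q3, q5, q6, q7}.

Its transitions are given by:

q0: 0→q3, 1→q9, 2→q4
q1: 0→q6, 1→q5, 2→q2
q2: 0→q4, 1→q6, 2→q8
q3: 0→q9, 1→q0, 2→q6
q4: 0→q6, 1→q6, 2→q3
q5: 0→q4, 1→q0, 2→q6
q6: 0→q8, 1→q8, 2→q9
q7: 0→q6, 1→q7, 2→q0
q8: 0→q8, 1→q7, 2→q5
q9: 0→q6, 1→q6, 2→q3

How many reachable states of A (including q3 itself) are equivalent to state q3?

States {q1,q2} cannot be reached from the start state, so discard them.
P0 = {q0,q3,q5,q6,q7} | {q4,q8,q9}.
On input 0, block {q0,q3,q5,q6,q7} splits into {q3,q5,q6} and {q0,q7}.
Refine {q3,q5,q6} on symbol 1: members go to different blocks, giving {q3,q5} and {q6}.
Refine {q4,q8,q9} on symbol 0: members go to different blocks, giving {q4,q9} and {q8}.
Split {q0,q7} by δ(·,0) → {q0} and {q7}.
The partition is now stable with 6 blocks: {q3,q5} | {q4,q9} | {q0} | {q6} | {q8} | {q7}.
State q3 belongs to the block {q3,q5}, which has 2 states.

2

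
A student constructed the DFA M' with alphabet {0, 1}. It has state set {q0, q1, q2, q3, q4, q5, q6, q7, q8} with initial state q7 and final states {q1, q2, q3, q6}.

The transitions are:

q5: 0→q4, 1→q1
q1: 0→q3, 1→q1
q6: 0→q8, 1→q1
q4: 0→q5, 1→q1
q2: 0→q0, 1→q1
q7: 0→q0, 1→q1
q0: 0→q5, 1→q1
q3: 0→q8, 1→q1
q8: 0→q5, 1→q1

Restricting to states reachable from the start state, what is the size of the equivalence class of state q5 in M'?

5

States {q2,q6} cannot be reached from the start state, so discard them.
Initial partition by acceptance: {q1,q3} | {q0,q4,q5,q7,q8}.
Split {q1,q3} by δ(·,0) → {q1} and {q3}.
The partition is now stable with 3 blocks: {q1} | {q0,q4,q5,q7,q8} | {q3}.
The equivalence class containing q5 is {q0,q4,q5,q7,q8}, of size 5.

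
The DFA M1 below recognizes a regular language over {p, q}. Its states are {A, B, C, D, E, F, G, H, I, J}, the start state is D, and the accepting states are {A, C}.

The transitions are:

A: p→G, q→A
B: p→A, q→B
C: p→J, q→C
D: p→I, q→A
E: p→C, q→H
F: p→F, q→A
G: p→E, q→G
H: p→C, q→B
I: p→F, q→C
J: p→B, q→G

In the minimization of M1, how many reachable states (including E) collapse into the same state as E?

3

Every state is reachable, so we keep all 10.
P0 = {A,C} | {B,D,E,F,G,H,I,J}.
Split {B,D,E,F,G,H,I,J} by δ(·,p) → {D,F,G,I,J} and {B,E,H}.
Refine {D,F,G,I,J} on symbol p: members go to different blocks, giving {D,F,I} and {G,J}.
The partition is now stable with 4 blocks: {A,C} | {D,F,I} | {B,E,H} | {G,J}.
The equivalence class containing E is {B,E,H}, of size 3.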